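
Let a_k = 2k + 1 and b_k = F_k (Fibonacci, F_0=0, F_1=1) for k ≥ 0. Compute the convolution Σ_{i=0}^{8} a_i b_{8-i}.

The convolution is the t^8 coefficient of A(t)B(t).
Σ = 1·21 + 3·13 + 5·8 + 7·5 + 9·3 + 11·2 + 13·1 + 15·1 + 17·0 = 212.

212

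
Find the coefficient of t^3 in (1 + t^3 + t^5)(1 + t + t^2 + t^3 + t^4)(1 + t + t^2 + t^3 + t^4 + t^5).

(1 + t^3 + t^5) has coefficients 1,0,0,1 for degrees 0…3.
(1 + t + t^2 + t^3 + t^4) has coefficients 1,1,1,1 for degrees 0…3.
Finally multiplying by (1 + t + t^2 + t^3 + t^4 + t^5), the product of all factors after the first has coefficients 1,2,3,4 for degrees 0…3.
[t^3] = 1·4 + 1·1 = 5.

5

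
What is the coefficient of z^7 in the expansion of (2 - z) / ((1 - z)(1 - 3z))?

The denominator gives the recurrence a_n = 4a_(n−1) − 3a_(n−2) for n ≥ 3; the numerator fixes a_0 = 2, a_1 = 7, a_2 = 22.
Iterating: 2, 7, 22, 67, 202, 607, 1822, 5467, so a_7 = 5467.

5467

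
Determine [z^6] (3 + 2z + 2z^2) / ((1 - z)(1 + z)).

The denominator gives the recurrence a_n = a_(n−2) for n ≥ 3; the numerator fixes a_0 = 3, a_1 = 2, a_2 = 5.
Iterating: 3, 2, 5, 2, 5, 2, 5, so a_6 = 5.

5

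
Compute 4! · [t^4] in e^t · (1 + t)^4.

209

The EGF product rule gives c_4 = Σ_{k_1+k_2=4} C(4; k_1,k_2) · ∏ g_i(k_i), where e^t gives (1)^k; (1+t)^4 gives the falling factorial (4)_k.
g_1(k) for k = 0…4: 1, 1, 1, 1, 1.
g_2(k) for k = 0…4: 1, 4, 12, 24, 24.
c_4 = Σ_k C(4,k)·g_1(k)·g_2(4−k) = 1·1·24 + 4·1·24 + 6·1·12 + 4·1·4 + 1·1·1 = 24 + 96 + 72 + 16 + 1 = 209.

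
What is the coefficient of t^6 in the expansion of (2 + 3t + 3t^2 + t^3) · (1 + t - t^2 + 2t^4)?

6

(2 + 3t + 3t^2 + t^3) has coefficients 2,3,3,1 for degrees 0…3.
(1 + t - t^2 + 2t^4) has coefficients 1,1,-1,0,2,0,0 for degrees 0…6.
[t^6] = 2·0 + 3·0 + 3·2 + 1·0 = 6.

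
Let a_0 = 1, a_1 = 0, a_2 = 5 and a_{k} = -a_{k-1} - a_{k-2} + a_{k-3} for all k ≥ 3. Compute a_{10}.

The ordinary generating function has denominator 1 + y + y^2 - y^3.
Iterating the recurrence: a_0,…,a_{10} = 1, 0, 5, -4, -1, 10, -13, 2, 21, -36, 17.

17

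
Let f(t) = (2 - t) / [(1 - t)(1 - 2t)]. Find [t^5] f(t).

95

The denominator gives the recurrence a_n = 3a_(n−1) − 2a_(n−2) for n ≥ 2; the numerator fixes a_0 = 2, a_1 = 5.
Iterating: 2, 5, 11, 23, 47, 95, so a_5 = 95.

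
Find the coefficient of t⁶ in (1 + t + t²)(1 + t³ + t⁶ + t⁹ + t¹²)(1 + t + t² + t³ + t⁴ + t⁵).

(1 + t + t²) has coefficients 1,1,1 for degrees 0…2.
(1 + t³ + t⁶ + t⁹ + t¹²) has coefficients 1,0,0,1,0,0,1 for degrees 0…6.
Finally multiplying by (1 + t + t² + t³ + t⁴ + t⁵), the product of all factors after the first has coefficients 1,1,1,2,2,2,2 for degrees 0…6.
[t⁶] = 1·2 + 1·2 + 1·2 = 6.

6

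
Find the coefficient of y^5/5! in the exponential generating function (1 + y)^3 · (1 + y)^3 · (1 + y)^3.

15120

The EGF product rule gives c_5 = Σ_{k_1+k_2+k_3=5} C(5; k_1,k_2,k_3) · ∏ g_i(k_i), where (1+y)^3 gives the falling factorial (3)_k; (1+y)^3 gives the falling factorial (3)_k; (1+y)^3 gives the falling factorial (3)_k.
g_1(k) for k = 0…5: 1, 3, 6, 6, 0, 0.
g_2(k) for k = 0…5: 1, 3, 6, 6, 0, 0.
g_3(k) for k = 0…5: 1, 3, 6, 6, 0, 0.
First combine the last two factors: h(k) = Σ_j C(k,j)·g_2(j)·g_3(k−j) for k = 0…5: 1, 6, 30, 120, 360, 720.
c_5 = Σ_k C(5,k)·g_1(k)·h(5−k) = 1·1·720 + 5·3·360 + 10·6·120 + 10·6·30 = 720 + 5400 + 7200 + 1800 = 15120.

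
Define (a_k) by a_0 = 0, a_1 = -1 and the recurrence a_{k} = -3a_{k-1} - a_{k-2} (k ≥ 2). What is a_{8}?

987

The ordinary generating function has denominator 1 + 3q + q^2.
Iterating the recurrence: a_0,…,a_{8} = 0, -1, 3, -8, 21, -55, 144, -377, 987.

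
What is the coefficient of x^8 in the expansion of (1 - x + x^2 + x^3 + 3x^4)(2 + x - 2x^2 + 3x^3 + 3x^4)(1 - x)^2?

-15

(1 - x + x^2 + x^3 + 3x^4) has coefficients 1,-1,1,1,3 for degrees 0…4.
(2 + x - 2x^2 + 3x^3 + 3x^4) has coefficients 2,1,-2,3,3,0,0,0,0 for degrees 0…8.
Finally multiplying by (1 - x)^2, the product of all factors after the first has coefficients 2,-3,-2,8,-5,-3,3,0,0 for degrees 0…8.
[x^8] = 1·0 − 1·0 + 1·3 + 1·(-3) + 3·(-5) = -15.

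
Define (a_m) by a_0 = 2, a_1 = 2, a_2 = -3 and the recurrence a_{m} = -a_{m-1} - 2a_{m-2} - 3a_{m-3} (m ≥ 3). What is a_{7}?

-44

The ordinary generating function has denominator 1 + t + 2t^2 + 3t^3.
Iterating the recurrence: a_0,…,a_{7} = 2, 2, -3, -7, 7, 16, -9, -44.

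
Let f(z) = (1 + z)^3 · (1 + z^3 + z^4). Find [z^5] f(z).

6

(1 + z)^3 has coefficients 1,3,3,1 for degrees 0…3.
(1 + z^3 + z^4) has coefficients 1,0,0,1,1,0 for degrees 0…5.
[z^5] = 1·0 + 3·1 + 3·1 + 1·0 = 6.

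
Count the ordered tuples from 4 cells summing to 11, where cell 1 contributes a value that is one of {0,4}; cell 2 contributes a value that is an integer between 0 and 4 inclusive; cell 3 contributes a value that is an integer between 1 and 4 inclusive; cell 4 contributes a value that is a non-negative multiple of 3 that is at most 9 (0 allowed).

14

The generating function for the choices is (1 + x^4)·(1 + x + x^2 + x^3 + x^4)·(x + x^2 + x^3 + x^4)·(1 + x^3 + x^6 + x^9); the count is [x^11].
(1 + x^4) has coefficients 1,0,0,0,1 for degrees 0…4.
(1 + x + x^2 + x^3 + x^4) has coefficients 1,1,1,1,1,0,0,0,0,0,0,0 for degrees 0…11.
Multiplying by (x + x^2 + x^3 + x^4) gives running coefficients 0,1,2,3,4,4,3,2,1,0,0,0 for degrees 0…11.
Finally multiplying by (1 + x^3 + x^6 + x^9), the product of all factors after the first has coefficients 0,1,2,3,5,6,6,7,7,6,7,7 for degrees 0…11.
[x^11] = 1·7 + 1·7 = 14.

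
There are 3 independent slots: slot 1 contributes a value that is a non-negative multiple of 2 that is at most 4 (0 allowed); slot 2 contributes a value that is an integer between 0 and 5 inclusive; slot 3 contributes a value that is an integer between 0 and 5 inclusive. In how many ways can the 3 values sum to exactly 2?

The generating function for the choices is (1 + y^2 + y^4)·(1 + y + y^2 + y^3 + y^4 + y^5)·(1 + y + y^2 + y^3 + y^4 + y^5); the count is [y^2].
(1 + y^2 + y^4) has coefficients 1,0,1 for degrees 0…2.
(1 + y + y^2 + y^3 + y^4 + y^5) has coefficients 1,1,1 for degrees 0…2.
Finally multiplying by (1 + y + y^2 + y^3 + y^4 + y^5), the product of all factors after the first has coefficients 1,2,3 for degrees 0…2.
[y^2] = 1·3 + 1·1 = 4.

4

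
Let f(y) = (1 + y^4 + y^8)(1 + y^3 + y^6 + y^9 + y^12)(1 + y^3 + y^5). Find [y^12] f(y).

3

(1 + y^4 + y^8) has coefficients 1,0,0,0,1,0,0,0,1 for degrees 0…8.
(1 + y^3 + y^6 + y^9 + y^12) has coefficients 1,0,0,1,0,0,1,0,0,1,0,0,1 for degrees 0…12.
Finally multiplying by (1 + y^3 + y^5), the product of all factors after the first has coefficients 1,0,0,2,0,1,2,0,1,2,0,1,2 for degrees 0…12.
[y^12] = 1·2 + 1·1 + 1·0 = 3.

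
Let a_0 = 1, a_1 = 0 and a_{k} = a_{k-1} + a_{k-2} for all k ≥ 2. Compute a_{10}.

34

The ordinary generating function has denominator 1 - q - q^2.
Iterating the recurrence: a_0,…,a_{10} = 1, 0, 1, 1, 2, 3, 5, 8, 13, 21, 34.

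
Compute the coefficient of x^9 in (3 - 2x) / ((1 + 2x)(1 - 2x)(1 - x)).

Partial fractions give a closed form: a_n = (4/3)·(-2)^n + (2)·2^n + (-1/3)·1^n.
At n = 9: a_9 = 341.

341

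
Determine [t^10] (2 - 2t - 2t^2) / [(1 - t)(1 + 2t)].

The denominator gives the recurrence a_n = −a_(n−1) + 2a_(n−2) for n ≥ 3; the numerator fixes a_0 = 2, a_1 = -4, a_2 = 6.
Iterating: 2, -4, 6, -14, 26, -54, 106, -214, 426, -854, 1706, so a_10 = 1706.

1706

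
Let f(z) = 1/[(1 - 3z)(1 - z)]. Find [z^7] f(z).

Partial fractions give a closed form: a_n = (3/2)·3^n + (-1/2)·1^n.
At n = 7: a_7 = 3280.

3280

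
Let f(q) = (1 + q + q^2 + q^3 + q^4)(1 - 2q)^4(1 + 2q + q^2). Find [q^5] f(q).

-13

(1 + q + q^2 + q^3 + q^4) has coefficients 1,1,1,1,1 for degrees 0…4.
(1 - 2q)^4 has coefficients 1,-8,24,-32,16,0 for degrees 0…5.
Finally multiplying by (1 + 2q + q^2), the product of all factors after the first has coefficients 1,-6,9,8,-24,0 for degrees 0…5.
[q^5] = 1·0 + 1·(-24) + 1·8 + 1·9 + 1·(-6) = -13.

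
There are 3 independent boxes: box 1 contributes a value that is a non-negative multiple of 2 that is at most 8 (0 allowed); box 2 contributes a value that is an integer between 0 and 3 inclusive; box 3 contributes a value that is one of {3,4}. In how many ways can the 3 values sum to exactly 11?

The generating function for the choices is (1 + q^2 + q^4 + q^6 + q^8)·(1 + q + q^2 + q^3)·(q^3 + q^4); the count is [q^11].
(1 + q^2 + q^4 + q^6 + q^8) has coefficients 1,0,1,0,1,0,1,0,1 for degrees 0…8.
(1 + q + q^2 + q^3) has coefficients 1,1,1,1,0,0,0,0,0,0,0,0 for degrees 0…11.
Finally multiplying by (q^3 + q^4), the product of all factors after the first has coefficients 0,0,0,1,2,2,2,1,0,0,0,0 for degrees 0…11.
[q^11] = 1·0 + 1·0 + 1·1 + 1·2 + 1·1 = 4.

4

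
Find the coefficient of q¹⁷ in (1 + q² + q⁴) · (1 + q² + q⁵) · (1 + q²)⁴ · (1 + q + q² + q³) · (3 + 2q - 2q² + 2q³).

(1 + q² + q⁴) has coefficients 1,0,1,0,1 for degrees 0…4.
(1 + q² + q⁵) has coefficients 1,0,1,0,0,1,0,0,0,0,0,0,0,0,0,0,0,0 for degrees 0…17.
Multiplying by (1 + q²)⁴ gives running coefficients 1,0,5,0,10,1,10,4,5,6,1,4,0,1,0,0,0,0 for degrees 0…17.
Multiplying by (1 + q + q² + q³) gives running coefficients 1,1,6,6,15,16,21,25,20,25,16,16,11,6,5,1,1,0 for degrees 0…17.
Finally multiplying by (3 + 2q - 2q² + 2q³), the product of all factors after the first has coefficients 3,5,18,30,47,78,77,115,100,107,108,70,83,40,37,23,7,10 for degrees 0…17.
[q¹⁷] = 1·10 + 1·23 + 1·40 = 73.

73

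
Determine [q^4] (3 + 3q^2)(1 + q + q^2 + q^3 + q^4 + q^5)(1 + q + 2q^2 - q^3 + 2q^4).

27

(3 + 3q^2) has coefficients 3,0,3 for degrees 0…2.
(1 + q + q^2 + q^3 + q^4 + q^5) has coefficients 1,1,1,1,1 for degrees 0…4.
Finally multiplying by (1 + q + 2q^2 - q^3 + 2q^4), the product of all factors after the first has coefficients 1,2,4,3,5 for degrees 0…4.
[q^4] = 3·5 + 3·4 = 27.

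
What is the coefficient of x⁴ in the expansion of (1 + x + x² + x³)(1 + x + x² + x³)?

3

(1 + x + x² + x³) has coefficients 1,1,1,1 for degrees 0…3.
(1 + x + x² + x³) has coefficients 1,1,1,1,0 for degrees 0…4.
[x⁴] = 1·0 + 1·1 + 1·1 + 1·1 = 3.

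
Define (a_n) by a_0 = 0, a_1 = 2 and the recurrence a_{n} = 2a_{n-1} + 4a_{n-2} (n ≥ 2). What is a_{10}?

56320

The ordinary generating function has denominator 1 - 2q - 4q^2.
Iterating the recurrence: a_0,…,a_{10} = 0, 2, 4, 16, 48, 160, 512, 1664, 5376, 17408, 56320.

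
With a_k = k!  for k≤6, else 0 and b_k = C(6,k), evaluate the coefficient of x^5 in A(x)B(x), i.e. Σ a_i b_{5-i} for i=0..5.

415

The convolution is the x^5 coefficient of A(x)B(x).
Σ = 1·6 + 1·15 + 2·20 + 6·15 + 24·6 + 120·1 = 415.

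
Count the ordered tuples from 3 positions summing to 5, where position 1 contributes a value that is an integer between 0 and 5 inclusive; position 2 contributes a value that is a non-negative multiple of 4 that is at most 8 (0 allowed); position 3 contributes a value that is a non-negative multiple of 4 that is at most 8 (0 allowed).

3

The generating function for the choices is (1 + q + q^2 + q^3 + q^4 + q^5)·(1 + q^4 + q^8)·(1 + q^4 + q^8); the count is [q^5].
(1 + q + q^2 + q^3 + q^4 + q^5) has coefficients 1,1,1,1,1,1 for degrees 0…5.
(1 + q^4 + q^8) has coefficients 1,0,0,0,1,0 for degrees 0…5.
Finally multiplying by (1 + q^4 + q^8), the product of all factors after the first has coefficients 1,0,0,0,2,0 for degrees 0…5.
[q^5] = 1·0 + 1·2 + 1·0 + 1·0 + 1·0 + 1·1 = 3.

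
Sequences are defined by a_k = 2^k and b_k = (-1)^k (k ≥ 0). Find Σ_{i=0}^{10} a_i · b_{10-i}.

Write out a_i and b_{10-i} for i = 0,…,10 and sum the products.
Σ = 1·1 + 2·(-1) + 4·1 + 8·(-1) + 16·1 + 32·(-1) + 64·1 + 128·(-1) + 256·1 + 512·(-1) + 1024·1 = 683.

683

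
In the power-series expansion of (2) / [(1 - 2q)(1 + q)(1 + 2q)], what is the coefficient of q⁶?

170

Partial fractions give a closed form: a_n = (2/3)·2^n + (-2/3)·(-1)^n + (2)·(-2)^n.
At n = 6: a_6 = 170.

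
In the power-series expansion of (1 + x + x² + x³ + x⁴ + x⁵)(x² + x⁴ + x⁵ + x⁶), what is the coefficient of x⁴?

(1 + x + x² + x³ + x⁴ + x⁵) has coefficients 1,1,1,1,1 for degrees 0…4.
(x² + x⁴ + x⁵ + x⁶) has coefficients 0,0,1,0,1 for degrees 0…4.
[x⁴] = 1·1 + 1·0 + 1·1 + 1·0 + 1·0 = 2.

2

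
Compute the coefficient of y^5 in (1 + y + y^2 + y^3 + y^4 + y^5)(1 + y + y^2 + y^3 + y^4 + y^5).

6

(1 + y + y^2 + y^3 + y^4 + y^5) has coefficients 1,1,1,1,1,1 for degrees 0…5.
(1 + y + y^2 + y^3 + y^4 + y^5) has coefficients 1,1,1,1,1,1 for degrees 0…5.
[y^5] = 1·1 + 1·1 + 1·1 + 1·1 + 1·1 + 1·1 = 6.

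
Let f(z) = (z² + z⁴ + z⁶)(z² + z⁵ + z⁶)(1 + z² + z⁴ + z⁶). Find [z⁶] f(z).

2

(z² + z⁴ + z⁶) has coefficients 0,0,1,0,1,0,1 for degrees 0…6.
(z² + z⁵ + z⁶) has coefficients 0,0,1,0,0,1,1 for degrees 0…6.
Finally multiplying by (1 + z² + z⁴ + z⁶), the product of all factors after the first has coefficients 0,0,1,0,1,1,2 for degrees 0…6.
[z⁶] = 1·1 + 1·1 + 1·0 = 2.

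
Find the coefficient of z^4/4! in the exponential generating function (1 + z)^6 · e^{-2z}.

-56

The EGF product rule gives c_4 = Σ_{k_1+k_2=4} C(4; k_1,k_2) · ∏ g_i(k_i), where (1+z)^6 gives the falling factorial (6)_k; e^{-2z} gives (-2)^k.
g_1(k) for k = 0…4: 1, 6, 30, 120, 360.
g_2(k) for k = 0…4: 1, -2, 4, -8, 16.
c_4 = Σ_k C(4,k)·g_1(k)·g_2(4−k) = 1·1·16 + 4·6·(-8) + 6·30·4 + 4·120·(-2) + 1·360·1 = 16 − 192 + 720 − 960 + 360 = -56.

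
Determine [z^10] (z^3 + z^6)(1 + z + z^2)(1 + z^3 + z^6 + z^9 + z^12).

(z^3 + z^6) has coefficients 0,0,0,1,0,0,1 for degrees 0…6.
(1 + z + z^2) has coefficients 1,1,1,0,0,0,0,0,0,0,0 for degrees 0…10.
Finally multiplying by (1 + z^3 + z^6 + z^9 + z^12), the product of all factors after the first has coefficients 1,1,1,1,1,1,1,1,1,1,1 for degrees 0…10.
[z^10] = 1·1 + 1·1 = 2.

2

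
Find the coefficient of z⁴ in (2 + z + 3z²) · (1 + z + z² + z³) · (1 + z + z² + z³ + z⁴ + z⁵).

21

(2 + z + 3z²) has coefficients 2,1,3 for degrees 0…2.
(1 + z + z² + z³) has coefficients 1,1,1,1,0 for degrees 0…4.
Finally multiplying by (1 + z + z² + z³ + z⁴ + z⁵), the product of all factors after the first has coefficients 1,2,3,4,4 for degrees 0…4.
[z⁴] = 2·4 + 1·4 + 3·3 = 21.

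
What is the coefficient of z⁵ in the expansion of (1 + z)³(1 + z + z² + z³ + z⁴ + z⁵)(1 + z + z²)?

24

(1 + z)³ has coefficients 1,3,3,1 for degrees 0…3.
(1 + z + z² + z³ + z⁴ + z⁵) has coefficients 1,1,1,1,1,1 for degrees 0…5.
Finally multiplying by (1 + z + z²), the product of all factors after the first has coefficients 1,2,3,3,3,3 for degrees 0…5.
[z⁵] = 1·3 + 3·3 + 3·3 + 1·3 = 24.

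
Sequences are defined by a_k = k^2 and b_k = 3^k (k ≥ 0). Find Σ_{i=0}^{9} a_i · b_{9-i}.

29469

The convolution is the t^9 coefficient of A(t)B(t).
Σ = 0·19683 + 1·6561 + 4·2187 + 9·729 + 16·243 + 25·81 + 36·27 + 49·9 + 64·3 + 81·1 = 29469.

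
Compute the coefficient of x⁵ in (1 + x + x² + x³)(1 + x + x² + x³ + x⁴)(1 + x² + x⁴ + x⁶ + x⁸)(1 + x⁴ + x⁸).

11

(1 + x + x² + x³) has coefficients 1,1,1,1 for degrees 0…3.
(1 + x + x² + x³ + x⁴) has coefficients 1,1,1,1,1,0 for degrees 0…5.
Multiplying by (1 + x² + x⁴ + x⁶ + x⁸) gives running coefficients 1,1,2,2,3,2 for degrees 0…5.
Finally multiplying by (1 + x⁴ + x⁸), the product of all factors after the first has coefficients 1,1,2,2,4,3 for degrees 0…5.
[x⁵] = 1·3 + 1·4 + 1·2 + 1·2 = 11.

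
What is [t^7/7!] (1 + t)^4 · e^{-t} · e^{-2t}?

2349

The EGF product rule gives c_7 = Σ_{k_1+k_2+k_3=7} C(7; k_1,k_2,k_3) · ∏ g_i(k_i), where (1+t)^4 gives the falling factorial (4)_k; e^{-t} gives (-1)^k; e^{-2t} gives (-2)^k.
g_1(k) for k = 0…7: 1, 4, 12, 24, 24, 0, 0, 0.
g_2(k) for k = 0…7: 1, -1, 1, -1, 1, -1, 1, -1.
g_3(k) for k = 0…7: 1, -2, 4, -8, 16, -32, 64, -128.
First combine the last two factors: h(k) = Σ_j C(k,j)·g_2(j)·g_3(k−j) for k = 0…7: 1, -3, 9, -27, 81, -243, 729, -2187.
c_7 = Σ_k C(7,k)·g_1(k)·h(7−k) = 1·1·(-2187) + 7·4·729 + 21·12·(-243) + 35·24·81 + 35·24·(-27) = −2187 + 20412 − 61236 + 68040 − 22680 = 2349.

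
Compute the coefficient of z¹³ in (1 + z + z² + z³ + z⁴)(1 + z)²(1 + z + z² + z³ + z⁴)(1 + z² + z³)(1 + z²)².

57

(1 + z + z² + z³ + z⁴) has coefficients 1,1,1,1,1 for degrees 0…4.
(1 + z)² has coefficients 1,2,1,0,0,0,0,0,0,0,0,0,0,0 for degrees 0…13.
Multiplying by (1 + z + z² + z³ + z⁴) gives running coefficients 1,3,4,4,4,3,1,0,0,0,0,0,0,0 for degrees 0…13.
Multiplying by (1 + z² + z³) gives running coefficients 1,3,5,8,11,11,9,7,4,1,0,0,0,0 for degrees 0…13.
Finally multiplying by (1 + z²)², the product of all factors after the first has coefficients 1,3,7,14,22,30,36,37,33,26,17,9,4,1 for degrees 0…13.
[z¹³] = 1·1 + 1·4 + 1·9 + 1·17 + 1·26 = 57.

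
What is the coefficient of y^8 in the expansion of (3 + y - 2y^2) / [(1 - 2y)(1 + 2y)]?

The denominator gives the recurrence a_n = 4a_(n−2) for n ≥ 3; the numerator fixes a_0 = 3, a_1 = 1, a_2 = 10.
Iterating: 3, 1, 10, 4, 40, 16, 160, 64, 640, so a_8 = 640.

640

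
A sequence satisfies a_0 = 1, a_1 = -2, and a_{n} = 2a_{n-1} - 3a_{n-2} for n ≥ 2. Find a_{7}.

4

The ordinary generating function has denominator 1 - 2z + 3z^2.
Iterating the recurrence: a_0,…,a_{7} = 1, -2, -7, -8, 5, 34, 53, 4.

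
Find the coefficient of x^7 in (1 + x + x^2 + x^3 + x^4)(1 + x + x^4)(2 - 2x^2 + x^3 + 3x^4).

(1 + x + x^2 + x^3 + x^4) has coefficients 1,1,1,1,1 for degrees 0…4.
(1 + x + x^4) has coefficients 1,1,0,0,1,0,0,0 for degrees 0…7.
Finally multiplying by (2 - 2x^2 + x^3 + 3x^4), the product of all factors after the first has coefficients 2,2,-2,-1,6,3,-2,1 for degrees 0…7.
[x^7] = 1·1 + 1·(-2) + 1·3 + 1·6 + 1·(-1) = 7.

7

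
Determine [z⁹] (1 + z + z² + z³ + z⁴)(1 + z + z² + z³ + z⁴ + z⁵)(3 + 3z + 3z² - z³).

(1 + z + z² + z³ + z⁴) has coefficients 1,1,1,1,1 for degrees 0…4.
(1 + z + z² + z³ + z⁴ + z⁵) has coefficients 1,1,1,1,1,1,0,0,0,0 for degrees 0…9.
Finally multiplying by (3 + 3z + 3z² - z³), the product of all factors after the first has coefficients 3,6,9,8,8,8,5,2,-1,0 for degrees 0…9.
[z⁹] = 1·0 + 1·(-1) + 1·2 + 1·5 + 1·8 = 14.

14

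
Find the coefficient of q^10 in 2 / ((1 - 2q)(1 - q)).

Partial fractions give a closed form: a_n = (4)·2^n + (-2)·1^n.
At n = 10: a_10 = 4094.

4094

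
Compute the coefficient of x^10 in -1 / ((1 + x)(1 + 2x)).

Partial fractions give a closed form: a_n = (1)·(-1)^n + (-2)·(-2)^n.
At n = 10: a_10 = -2047.

-2047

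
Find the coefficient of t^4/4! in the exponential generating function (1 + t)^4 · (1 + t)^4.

The EGF product rule gives c_4 = Σ_{k_1+k_2=4} C(4; k_1,k_2) · ∏ g_i(k_i), where (1+t)^4 gives the falling factorial (4)_k; (1+t)^4 gives the falling factorial (4)_k.
g_1(k) for k = 0…4: 1, 4, 12, 24, 24.
g_2(k) for k = 0…4: 1, 4, 12, 24, 24.
c_4 = Σ_k C(4,k)·g_1(k)·g_2(4−k) = 1·1·24 + 4·4·24 + 6·12·12 + 4·24·4 + 1·24·1 = 24 + 384 + 864 + 384 + 24 = 1680.

1680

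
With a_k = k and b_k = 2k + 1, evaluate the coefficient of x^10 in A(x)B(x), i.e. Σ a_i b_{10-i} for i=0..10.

This is [x^10] in the product of the two ordinary generating functions.
Σ = 0·21 + 1·19 + 2·17 + 3·15 + 4·13 + 5·11 + 6·9 + 7·7 + 8·5 + 9·3 + 10·1 = 385.

385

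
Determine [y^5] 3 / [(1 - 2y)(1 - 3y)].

1995

Partial fractions give a closed form: a_n = (-6)·2^n + (9)·3^n.
At n = 5: a_5 = 1995.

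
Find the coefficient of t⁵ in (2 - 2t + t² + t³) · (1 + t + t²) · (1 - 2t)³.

(2 - 2t + t² + t³) has coefficients 2,-2,1,1 for degrees 0…3.
(1 + t + t²) has coefficients 1,1,1,0,0,0 for degrees 0…5.
Finally multiplying by (1 - 2t)³, the product of all factors after the first has coefficients 1,-5,7,-2,4,-8 for degrees 0…5.
[t⁵] = 2·(-8) − 2·4 + 1·(-2) + 1·7 = -19.

-19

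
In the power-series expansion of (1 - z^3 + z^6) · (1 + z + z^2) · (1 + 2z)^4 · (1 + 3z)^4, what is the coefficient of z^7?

12090

(1 - z^3 + z^6) has coefficients 1,0,0,-1,0,0,1 for degrees 0…6.
(1 + z + z^2) has coefficients 1,1,1,0,0,0,0,0 for degrees 0…7.
Multiplying by (1 + 2z)^4 gives running coefficients 1,9,33,64,72,48,16,0 for degrees 0…7.
Finally multiplying by (1 + 3z)^4, the product of all factors after the first has coefficients 1,21,195,1054,3675,8661,14065,15744 for degrees 0…7.
[z^7] = 1·15744 − 1·3675 + 1·21 = 12090.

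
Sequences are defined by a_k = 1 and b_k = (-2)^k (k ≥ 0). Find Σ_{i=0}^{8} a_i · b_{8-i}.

Write out a_i and b_{8-i} for i = 0,…,8 and sum the products.
Σ = 1·256 + 1·(-128) + 1·64 + 1·(-32) + 1·16 + 1·(-8) + 1·4 + 1·(-2) + 1·1 = 171.

171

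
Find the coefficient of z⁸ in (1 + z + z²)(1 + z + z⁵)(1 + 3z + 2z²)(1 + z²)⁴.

(1 + z + z²) has coefficients 1,1,1 for degrees 0…2.
(1 + z + z⁵) has coefficients 1,1,0,0,0,1,0,0,0 for degrees 0…8.
Multiplying by (1 + 3z + 2z²) gives running coefficients 1,4,5,2,0,1,3,2,0 for degrees 0…8.
Finally multiplying by (1 + z²)⁴, the product of all factors after the first has coefficients 1,4,9,18,26,33,37,34,33 for degrees 0…8.
[z⁸] = 1·33 + 1·34 + 1·37 = 104.

104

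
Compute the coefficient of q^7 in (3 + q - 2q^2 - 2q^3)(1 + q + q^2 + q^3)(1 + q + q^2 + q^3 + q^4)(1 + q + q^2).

-17

(3 + q - 2q^2 - 2q^3) has coefficients 3,1,-2,-2 for degrees 0…3.
(1 + q + q^2 + q^3) has coefficients 1,1,1,1,0,0,0,0 for degrees 0…7.
Multiplying by (1 + q + q^2 + q^3 + q^4) gives running coefficients 1,2,3,4,4,3,2,1 for degrees 0…7.
Finally multiplying by (1 + q + q^2), the product of all factors after the first has coefficients 1,3,6,9,11,11,9,6 for degrees 0…7.
[q^7] = 3·6 + 1·9 − 2·11 − 2·11 = -17.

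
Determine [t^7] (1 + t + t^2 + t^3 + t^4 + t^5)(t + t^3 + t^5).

2

(1 + t + t^2 + t^3 + t^4 + t^5) has coefficients 1,1,1,1,1,1 for degrees 0…5.
(t + t^3 + t^5) has coefficients 0,1,0,1,0,1,0,0 for degrees 0…7.
[t^7] = 1·0 + 1·0 + 1·1 + 1·0 + 1·1 + 1·0 = 2.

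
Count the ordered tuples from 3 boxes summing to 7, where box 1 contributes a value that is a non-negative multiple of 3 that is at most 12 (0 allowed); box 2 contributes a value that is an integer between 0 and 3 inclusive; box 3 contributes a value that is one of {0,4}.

3

The generating function for the choices is (1 + x^3 + x^6 + x^9 + x^12)·(1 + x + x^2 + x^3)·(1 + x^4); the count is [x^7].
(1 + x^3 + x^6 + x^9 + x^12) has coefficients 1,0,0,1,0,0,1,0 for degrees 0…7.
(1 + x + x^2 + x^3) has coefficients 1,1,1,1,0,0,0,0 for degrees 0…7.
Finally multiplying by (1 + x^4), the product of all factors after the first has coefficients 1,1,1,1,1,1,1,1 for degrees 0…7.
[x^7] = 1·1 + 1·1 + 1·1 = 3.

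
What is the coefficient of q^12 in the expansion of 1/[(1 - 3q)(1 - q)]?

797161

The denominator gives the recurrence a_n = 4a_(n−1) − 3a_(n−2) for n ≥ 2; the numerator fixes a_0 = 1, a_1 = 4.
Iterating: 1, 4, 13, 40, 121, 364, 1093, 3280, 9841, 29524, 88573, 265720, 797161, so a_12 = 797161.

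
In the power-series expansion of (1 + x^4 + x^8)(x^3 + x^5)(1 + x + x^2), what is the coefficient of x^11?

(1 + x^4 + x^8) has coefficients 1,0,0,0,1,0,0,0,1 for degrees 0…8.
(x^3 + x^5) has coefficients 0,0,0,1,0,1,0,0,0,0,0,0 for degrees 0…11.
Finally multiplying by (1 + x + x^2), the product of all factors after the first has coefficients 0,0,0,1,1,2,1,1,0,0,0,0 for degrees 0…11.
[x^11] = 1·0 + 1·1 + 1·1 = 2.

2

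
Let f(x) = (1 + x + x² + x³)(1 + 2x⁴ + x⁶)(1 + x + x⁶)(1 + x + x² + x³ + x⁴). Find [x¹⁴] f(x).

12

(1 + x + x² + x³) has coefficients 1,1,1,1 for degrees 0…3.
(1 + 2x⁴ + x⁶) has coefficients 1,0,0,0,2,0,1,0,0,0,0,0,0,0,0 for degrees 0…14.
Multiplying by (1 + x + x⁶) gives running coefficients 1,1,0,0,2,2,2,1,0,0,2,0,1,0,0 for degrees 0…14.
Finally multiplying by (1 + x + x² + x³ + x⁴), the product of all factors after the first has coefficients 1,2,2,2,4,5,6,7,7,5,5,3,3,3,3 for degrees 0…14.
[x¹⁴] = 1·3 + 1·3 + 1·3 + 1·3 = 12.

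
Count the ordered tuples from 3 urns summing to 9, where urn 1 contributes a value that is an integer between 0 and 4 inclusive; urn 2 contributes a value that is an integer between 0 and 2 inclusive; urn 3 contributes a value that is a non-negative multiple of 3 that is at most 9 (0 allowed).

The generating function for the choices is (1 + q + q^2 + q^3 + q^4)·(1 + q + q^2)·(1 + q^3 + q^6 + q^9); the count is [q^9].
(1 + q + q^2 + q^3 + q^4) has coefficients 1,1,1,1,1 for degrees 0…4.
(1 + q + q^2) has coefficients 1,1,1,0,0,0,0,0,0,0 for degrees 0…9.
Finally multiplying by (1 + q^3 + q^6 + q^9), the product of all factors after the first has coefficients 1,1,1,1,1,1,1,1,1,1 for degrees 0…9.
[q^9] = 1·1 + 1·1 + 1·1 + 1·1 + 1·1 = 5.

5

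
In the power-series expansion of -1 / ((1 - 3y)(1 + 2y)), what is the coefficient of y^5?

-133

Partial fractions give a closed form: a_n = (-3/5)·3^n + (-2/5)·(-2)^n.
At n = 5: a_5 = -133.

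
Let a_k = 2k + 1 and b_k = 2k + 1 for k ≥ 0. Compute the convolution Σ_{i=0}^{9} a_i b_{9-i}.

Write out a_i and b_{9-i} for i = 0,…,9 and sum the products.
Σ = 1·19 + 3·17 + 5·15 + 7·13 + 9·11 + 11·9 + 13·7 + 15·5 + 17·3 + 19·1 = 670.

670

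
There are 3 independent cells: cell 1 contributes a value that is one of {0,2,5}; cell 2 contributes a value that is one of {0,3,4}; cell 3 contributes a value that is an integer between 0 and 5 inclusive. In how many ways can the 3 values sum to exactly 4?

The generating function for the choices is (1 + z² + z⁵)·(1 + z³ + z⁴)·(1 + z + z² + z³ + z⁴ + z⁵); the count is [z⁴].
(1 + z² + z⁵) has coefficients 1,0,1,0,0 for degrees 0…4.
(1 + z³ + z⁴) has coefficients 1,0,0,1,1 for degrees 0…4.
Finally multiplying by (1 + z + z² + z³ + z⁴ + z⁵), the product of all factors after the first has coefficients 1,1,1,2,3 for degrees 0…4.
[z⁴] = 1·3 + 1·1 = 4.

4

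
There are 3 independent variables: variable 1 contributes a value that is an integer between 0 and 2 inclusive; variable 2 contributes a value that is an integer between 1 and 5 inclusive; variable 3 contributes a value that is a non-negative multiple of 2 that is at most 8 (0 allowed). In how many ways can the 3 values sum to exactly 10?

7

The generating function for the choices is (1 + q + q²)·(q + q² + q³ + q⁴ + q⁵)·(1 + q² + q⁴ + q⁶ + q⁸); the count is [q¹⁰].
(1 + q + q²) has coefficients 1,1,1 for degrees 0…2.
(q + q² + q³ + q⁴ + q⁵) has coefficients 0,1,1,1,1,1,0,0,0,0,0 for degrees 0…10.
Finally multiplying by (1 + q² + q⁴ + q⁶ + q⁸), the product of all factors after the first has coefficients 0,1,1,2,2,3,2,3,2,3,2 for degrees 0…10.
[q¹⁰] = 1·2 + 1·3 + 1·2 = 7.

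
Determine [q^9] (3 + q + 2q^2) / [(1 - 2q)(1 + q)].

The denominator gives the recurrence a_n = a_(n−1) + 2a_(n−2) for n ≥ 3; the numerator fixes a_0 = 3, a_1 = 4, a_2 = 12.
Iterating: 3, 4, 12, 20, 44, 84, 172, 340, 684, 1364, so a_9 = 1364.

1364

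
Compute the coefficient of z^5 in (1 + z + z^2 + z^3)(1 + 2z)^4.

(1 + z + z^2 + z^3) has coefficients 1,1,1,1 for degrees 0…3.
(1 + 2z)^4 has coefficients 1,8,24,32,16,0 for degrees 0…5.
[z^5] = 1·0 + 1·16 + 1·32 + 1·24 = 72.

72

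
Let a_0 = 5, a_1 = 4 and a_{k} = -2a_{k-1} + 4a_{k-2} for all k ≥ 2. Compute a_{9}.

-18944

The ordinary generating function has denominator 1 + 2q - 4q^2.
Iterating the recurrence: a_0,…,a_{9} = 5, 4, 12, -8, 64, -160, 576, -1792, 5888, -18944.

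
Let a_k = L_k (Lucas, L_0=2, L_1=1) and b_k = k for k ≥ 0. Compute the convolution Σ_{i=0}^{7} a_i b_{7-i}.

This is [x^7] in the product of the two ordinary generating functions.
Σ = 2·7 + 1·6 + 3·5 + 4·4 + 7·3 + 11·2 + 18·1 + 29·0 = 112.

112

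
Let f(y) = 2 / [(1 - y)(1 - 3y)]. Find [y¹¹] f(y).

531440

Partial fractions give a closed form: a_n = (-1)·1^n + (3)·3^n.
At n = 11: a_11 = 531440.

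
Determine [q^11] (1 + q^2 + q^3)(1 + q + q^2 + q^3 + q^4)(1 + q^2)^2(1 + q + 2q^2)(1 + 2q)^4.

(1 + q^2 + q^3) has coefficients 1,0,1,1 for degrees 0…3.
(1 + q + q^2 + q^3 + q^4) has coefficients 1,1,1,1,1,0,0,0,0,0,0,0 for degrees 0…11.
Multiplying by (1 + q^2)^2 gives running coefficients 1,1,3,3,4,3,3,1,1,0,0,0 for degrees 0…11.
Multiplying by (1 + q + 2q^2) gives running coefficients 1,2,6,8,13,13,14,10,8,3,2,0 for degrees 0…11.
Finally multiplying by (1 + 2q)^4, the product of all factors after the first has coefficients 1,10,46,136,301,533,782,978,1048,963,762,504 for degrees 0…11.
[q^11] = 1·504 + 1·963 + 1·1048 = 2515.

2515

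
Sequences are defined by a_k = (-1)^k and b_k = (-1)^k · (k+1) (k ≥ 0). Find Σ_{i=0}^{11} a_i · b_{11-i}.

Write out a_i and b_{11-i} for i = 0,…,11 and sum the products.
Σ = 1·(-12) − 1·11 + 1·(-10) − 1·9 + 1·(-8) − 1·7 + 1·(-6) − 1·5 + 1·(-4) − 1·3 + 1·(-2) − 1·1 = -78.

-78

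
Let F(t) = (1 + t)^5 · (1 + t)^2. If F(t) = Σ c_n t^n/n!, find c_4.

The EGF product rule gives c_4 = Σ_{k_1+k_2=4} C(4; k_1,k_2) · ∏ g_i(k_i), where (1+t)^5 gives the falling factorial (5)_k; (1+t)^2 gives the falling factorial (2)_k.
g_1(k) for k = 0…4: 1, 5, 20, 60, 120.
g_2(k) for k = 0…4: 1, 2, 2, 0, 0.
c_4 = Σ_k C(4,k)·g_1(k)·g_2(4−k) = 6·20·2 + 4·60·2 + 1·120·1 = 240 + 480 + 120 = 840.

840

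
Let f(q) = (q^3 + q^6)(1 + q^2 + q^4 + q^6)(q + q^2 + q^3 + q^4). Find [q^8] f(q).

3

(q^3 + q^6) has coefficients 0,0,0,1,0,0,1 for degrees 0…6.
(1 + q^2 + q^4 + q^6) has coefficients 1,0,1,0,1,0,1,0,0 for degrees 0…8.
Finally multiplying by (q + q^2 + q^3 + q^4), the product of all factors after the first has coefficients 0,1,1,2,2,2,2,2,2 for degrees 0…8.
[q^8] = 1·2 + 1·1 = 3.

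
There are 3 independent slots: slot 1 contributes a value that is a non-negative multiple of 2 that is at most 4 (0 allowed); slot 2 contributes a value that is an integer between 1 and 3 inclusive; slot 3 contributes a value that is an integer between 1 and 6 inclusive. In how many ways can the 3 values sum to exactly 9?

The generating function for the choices is (1 + y² + y⁴)·(y + y² + y³)·(y + y² + y³ + y⁴ + y⁵ + y⁶); the count is [y⁹].
(1 + y² + y⁴) has coefficients 1,0,1,0,1 for degrees 0…4.
(y + y² + y³) has coefficients 0,1,1,1,0,0,0,0,0,0 for degrees 0…9.
Finally multiplying by (y + y² + y³ + y⁴ + y⁵ + y⁶), the product of all factors after the first has coefficients 0,0,1,2,3,3,3,3,2,1 for degrees 0…9.
[y⁹] = 1·1 + 1·3 + 1·3 = 7.

7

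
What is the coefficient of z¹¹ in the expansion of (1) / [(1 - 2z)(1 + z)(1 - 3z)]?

Partial fractions give a closed form: a_n = (-4/3)·2^n + (1/12)·(-1)^n + (9/4)·3^n.
At n = 11: a_11 = 395850.

395850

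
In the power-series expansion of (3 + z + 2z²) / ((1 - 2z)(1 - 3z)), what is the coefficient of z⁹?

The denominator gives the recurrence a_n = 5a_(n−1) − 6a_(n−2) for n ≥ 3; the numerator fixes a_0 = 3, a_1 = 16, a_2 = 64.
Iterating: 3, 16, 64, 224, 736, 2336, 7264, 22304, 67936, 205856, so a_9 = 205856.

205856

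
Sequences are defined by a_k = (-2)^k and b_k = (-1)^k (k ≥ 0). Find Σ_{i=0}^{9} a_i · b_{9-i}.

The convolution is the x^9 coefficient of A(x)B(x).
Σ = 1·(-1) − 2·1 + 4·(-1) − 8·1 + 16·(-1) − 32·1 + 64·(-1) − 128·1 + 256·(-1) − 512·1 = -1023.

-1023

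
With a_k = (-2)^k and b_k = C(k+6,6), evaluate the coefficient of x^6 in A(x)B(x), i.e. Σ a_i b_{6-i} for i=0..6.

This is [x^6] in the product of the two ordinary generating functions.
Σ = 1·924 − 2·462 + 4·210 − 8·84 + 16·28 − 32·7 + 64·1 = 456.

456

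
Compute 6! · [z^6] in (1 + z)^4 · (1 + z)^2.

The EGF product rule gives c_6 = Σ_{k_1+k_2=6} C(6; k_1,k_2) · ∏ g_i(k_i), where (1+z)^4 gives the falling factorial (4)_k; (1+z)^2 gives the falling factorial (2)_k.
g_1(k) for k = 0…6: 1, 4, 12, 24, 24, 0, 0.
g_2(k) for k = 0…6: 1, 2, 2, 0, 0, 0, 0.
c_6 = Σ_k C(6,k)·g_1(k)·g_2(6−k) = 15·24·2 = 720.

720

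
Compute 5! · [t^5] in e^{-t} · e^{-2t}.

The EGF product rule gives c_5 = Σ_{k_1+k_2=5} C(5; k_1,k_2) · ∏ g_i(k_i), where e^{-t} gives (-1)^k; e^{-2t} gives (-2)^k.
g_1(k) for k = 0…5: 1, -1, 1, -1, 1, -1.
g_2(k) for k = 0…5: 1, -2, 4, -8, 16, -32.
c_5 = Σ_k C(5,k)·g_1(k)·g_2(5−k) = 1·1·(-32) + 5·(-1)·16 + 10·1·(-8) + 10·(-1)·4 + 5·1·(-2) + 1·(-1)·1 = −32 − 80 − 80 − 40 − 10 − 1 = -243.

-243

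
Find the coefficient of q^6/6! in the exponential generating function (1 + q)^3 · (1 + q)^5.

20160

The EGF product rule gives c_6 = Σ_{k_1+k_2=6} C(6; k_1,k_2) · ∏ g_i(k_i), where (1+q)^3 gives the falling factorial (3)_k; (1+q)^5 gives the falling factorial (5)_k.
g_1(k) for k = 0…6: 1, 3, 6, 6, 0, 0, 0.
g_2(k) for k = 0…6: 1, 5, 20, 60, 120, 120, 0.
c_6 = Σ_k C(6,k)·g_1(k)·g_2(6−k) = 6·3·120 + 15·6·120 + 20·6·60 = 2160 + 10800 + 7200 = 20160.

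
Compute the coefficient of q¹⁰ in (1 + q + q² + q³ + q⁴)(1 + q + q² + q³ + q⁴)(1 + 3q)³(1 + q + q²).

(1 + q + q² + q³ + q⁴) has coefficients 1,1,1,1,1 for degrees 0…4.
(1 + q + q² + q³ + q⁴) has coefficients 1,1,1,1,1,0,0,0,0,0,0 for degrees 0…10.
Multiplying by (1 + 3q)³ gives running coefficients 1,10,37,64,64,63,54,27,0,0,0 for degrees 0…10.
Finally multiplying by (1 + q + q²), the product of all factors after the first has coefficients 1,11,48,111,165,191,181,144,81,27,0 for degrees 0…10.
[q¹⁰] = 1·0 + 1·27 + 1·81 + 1·144 + 1·181 = 433.

433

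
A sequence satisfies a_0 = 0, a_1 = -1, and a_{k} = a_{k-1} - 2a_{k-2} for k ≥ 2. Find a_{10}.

11

The ordinary generating function has denominator 1 - q + 2q^2.
Iterating the recurrence: a_0,…,a_{10} = 0, -1, -1, 1, 3, 1, -5, -7, 3, 17, 11.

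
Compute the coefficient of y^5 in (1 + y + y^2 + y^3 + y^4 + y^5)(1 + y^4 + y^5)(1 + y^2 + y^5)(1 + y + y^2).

10

(1 + y + y^2 + y^3 + y^4 + y^5) has coefficients 1,1,1,1,1,1 for degrees 0…5.
(1 + y^4 + y^5) has coefficients 1,0,0,0,1,1 for degrees 0…5.
Multiplying by (1 + y^2 + y^5) gives running coefficients 1,0,1,0,1,2 for degrees 0…5.
Finally multiplying by (1 + y + y^2), the product of all factors after the first has coefficients 1,1,2,1,2,3 for degrees 0…5.
[y^5] = 1·3 + 1·2 + 1·1 + 1·2 + 1·1 + 1·1 = 10.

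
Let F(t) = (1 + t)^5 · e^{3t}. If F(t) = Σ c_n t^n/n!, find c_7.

435942

The EGF product rule gives c_7 = Σ_{k_1+k_2=7} C(7; k_1,k_2) · ∏ g_i(k_i), where (1+t)^5 gives the falling factorial (5)_k; e^{3t} gives (3)^k.
g_1(k) for k = 0…7: 1, 5, 20, 60, 120, 120, 0, 0.
g_2(k) for k = 0…7: 1, 3, 9, 27, 81, 243, 729, 2187.
c_7 = Σ_k C(7,k)·g_1(k)·g_2(7−k) = 1·1·2187 + 7·5·729 + 21·20·243 + 35·60·81 + 35·120·27 + 21·120·9 = 2187 + 25515 + 102060 + 170100 + 113400 + 22680 = 435942.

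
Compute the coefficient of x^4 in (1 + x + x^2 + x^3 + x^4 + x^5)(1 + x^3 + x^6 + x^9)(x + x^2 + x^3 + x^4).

5

(1 + x + x^2 + x^3 + x^4 + x^5) has coefficients 1,1,1,1,1 for degrees 0…4.
(1 + x^3 + x^6 + x^9) has coefficients 1,0,0,1,0 for degrees 0…4.
Finally multiplying by (x + x^2 + x^3 + x^4), the product of all factors after the first has coefficients 0,1,1,1,2 for degrees 0…4.
[x^4] = 1·2 + 1·1 + 1·1 + 1·1 + 1·0 = 5.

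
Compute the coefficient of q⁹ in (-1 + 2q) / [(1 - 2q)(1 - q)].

Partial fractions give a closed form: a_n = (-1)·1^n.
At n = 9: a_9 = -1.

-1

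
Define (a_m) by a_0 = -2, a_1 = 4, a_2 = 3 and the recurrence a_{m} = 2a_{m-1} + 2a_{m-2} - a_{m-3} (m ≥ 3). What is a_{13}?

209236

The ordinary generating function has denominator 1 - 2x - 2x^2 + x^3.
Iterating the recurrence: a_0,…,a_{13} = -2, 4, 3, 16, 34, 97, 246, 652, 1699, 4456, 11658, 30529, 79918, 209236.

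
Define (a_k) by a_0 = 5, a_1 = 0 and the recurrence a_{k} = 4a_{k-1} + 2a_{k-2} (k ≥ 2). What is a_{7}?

The ordinary generating function has denominator 1 - 4y - 2y^2.
Iterating the recurrence: a_0,…,a_{7} = 5, 0, 10, 40, 180, 800, 3560, 15840.

15840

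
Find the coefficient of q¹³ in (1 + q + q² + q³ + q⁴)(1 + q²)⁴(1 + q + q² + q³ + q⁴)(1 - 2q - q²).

(1 + q + q² + q³ + q⁴) has coefficients 1,1,1,1,1 for degrees 0…4.
(1 + q²)⁴ has coefficients 1,0,4,0,6,0,4,0,1,0,0,0,0,0 for degrees 0…13.
Multiplying by (1 + q + q² + q³ + q⁴) gives running coefficients 1,1,5,5,11,10,14,10,11,5,5,1,1,0 for degrees 0…13.
Finally multiplying by (1 - 2q - q²), the product of all factors after the first has coefficients 1,-1,2,-6,-4,-17,-17,-28,-23,-27,-16,-14,-6,-3 for degrees 0…13.
[q¹³] = 1·(-3) + 1·(-6) + 1·(-14) + 1·(-16) + 1·(-27) = -66.

-66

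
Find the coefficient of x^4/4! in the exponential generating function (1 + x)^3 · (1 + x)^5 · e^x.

3393

The EGF product rule gives c_4 = Σ_{k_1+k_2+k_3=4} C(4; k_1,k_2,k_3) · ∏ g_i(k_i), where (1+x)^3 gives the falling factorial (3)_k; (1+x)^5 gives the falling factorial (5)_k; e^x gives (1)^k.
g_1(k) for k = 0…4: 1, 3, 6, 6, 0.
g_2(k) for k = 0…4: 1, 5, 20, 60, 120.
g_3(k) for k = 0…4: 1, 1, 1, 1, 1.
First combine the last two factors: h(k) = Σ_j C(k,j)·g_2(j)·g_3(k−j) for k = 0…4: 1, 6, 31, 136, 501.
c_4 = Σ_k C(4,k)·g_1(k)·h(4−k) = 1·1·501 + 4·3·136 + 6·6·31 + 4·6·6 = 501 + 1632 + 1116 + 144 = 3393.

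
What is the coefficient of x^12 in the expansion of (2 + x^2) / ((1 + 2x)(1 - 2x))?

9216

The denominator gives the recurrence a_n = 4a_(n−2) for n ≥ 3; the numerator fixes a_0 = 2, a_1 = 0, a_2 = 9.
Iterating: 2, 0, 9, 0, 36, 0, 144, 0, 576, 0, 2304, 0, 9216, so a_12 = 9216.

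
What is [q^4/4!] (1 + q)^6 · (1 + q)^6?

11880

The EGF product rule gives c_4 = Σ_{k_1+k_2=4} C(4; k_1,k_2) · ∏ g_i(k_i), where (1+q)^6 gives the falling factorial (6)_k; (1+q)^6 gives the falling factorial (6)_k.
g_1(k) for k = 0…4: 1, 6, 30, 120, 360.
g_2(k) for k = 0…4: 1, 6, 30, 120, 360.
c_4 = Σ_k C(4,k)·g_1(k)·g_2(4−k) = 1·1·360 + 4·6·120 + 6·30·30 + 4·120·6 + 1·360·1 = 360 + 2880 + 5400 + 2880 + 360 = 11880.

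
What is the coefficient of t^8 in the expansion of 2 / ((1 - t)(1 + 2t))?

Partial fractions give a closed form: a_n = (2/3)·1^n + (4/3)·(-2)^n.
At n = 8: a_8 = 342.

342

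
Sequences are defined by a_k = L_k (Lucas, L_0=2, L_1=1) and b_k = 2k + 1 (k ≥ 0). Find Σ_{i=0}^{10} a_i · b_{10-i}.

1335

Write out a_i and b_{10-i} for i = 0,…,10 and sum the products.
Σ = 2·21 + 1·19 + 3·17 + 4·15 + 7·13 + 11·11 + 18·9 + 29·7 + 47·5 + 76·3 + 123·1 = 1335.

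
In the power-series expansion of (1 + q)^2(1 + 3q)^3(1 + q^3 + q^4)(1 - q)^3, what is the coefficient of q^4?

(1 + q)^2 has coefficients 1,2,1 for degrees 0…2.
(1 + 3q)^3 has coefficients 1,9,27,27,0 for degrees 0…4.
Multiplying by (1 + q^3 + q^4) gives running coefficients 1,9,27,28,10 for degrees 0…4.
Finally multiplying by (1 - q)^3, the product of all factors after the first has coefficients 1,6,3,-27,-2 for degrees 0…4.
[q^4] = 1·(-2) + 2·(-27) + 1·3 = -53.

-53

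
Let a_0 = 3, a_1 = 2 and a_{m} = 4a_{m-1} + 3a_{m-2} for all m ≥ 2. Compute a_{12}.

The ordinary generating function has denominator 1 - 4z - 3z^2.
Iterating the recurrence: a_0,…,a_{12} = 3, 2, 17, 74, 347, 1610, 7481, 34754, 161459, 750098, 3484769, 16189370, 75211787.

75211787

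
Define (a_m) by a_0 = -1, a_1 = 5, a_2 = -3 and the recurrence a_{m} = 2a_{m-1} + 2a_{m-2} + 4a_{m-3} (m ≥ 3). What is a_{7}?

The ordinary generating function has denominator 1 - 2q - 2q^2 - 4q^3.
Iterating the recurrence: a_0,…,a_{7} = -1, 5, -3, 0, 14, 16, 60, 208.

208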